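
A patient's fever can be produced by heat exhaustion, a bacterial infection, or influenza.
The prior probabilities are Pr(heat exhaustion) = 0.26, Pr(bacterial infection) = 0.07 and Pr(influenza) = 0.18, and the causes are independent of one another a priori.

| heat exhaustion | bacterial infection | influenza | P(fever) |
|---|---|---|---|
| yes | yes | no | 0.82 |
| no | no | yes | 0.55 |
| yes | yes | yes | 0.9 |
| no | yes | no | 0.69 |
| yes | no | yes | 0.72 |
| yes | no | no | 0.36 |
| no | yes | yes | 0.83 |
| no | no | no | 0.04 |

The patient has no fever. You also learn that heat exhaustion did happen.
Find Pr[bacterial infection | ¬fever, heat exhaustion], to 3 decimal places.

By total probability over the 4 (bacterial infection, influenza) configurations:
  P(¬fever | heat exhaustion) = 0.64*0.93*0.82 + 0.28*0.93*0.18 + 0.18*0.07*0.82 + 0.1*0.07*0.18
        = 0.488064 + 0.046872 + 0.010332 + 0.001260 = 0.546528
Keeping only the bacterial infection-present terms gives 0.011592, so
  P(bacterial infection | ¬fever, heat exhaustion) = 0.011592 / 0.546528 ≈ 0.021

Pr[bacterial infection | ¬fever, heat exhaustion] ≈ 0.021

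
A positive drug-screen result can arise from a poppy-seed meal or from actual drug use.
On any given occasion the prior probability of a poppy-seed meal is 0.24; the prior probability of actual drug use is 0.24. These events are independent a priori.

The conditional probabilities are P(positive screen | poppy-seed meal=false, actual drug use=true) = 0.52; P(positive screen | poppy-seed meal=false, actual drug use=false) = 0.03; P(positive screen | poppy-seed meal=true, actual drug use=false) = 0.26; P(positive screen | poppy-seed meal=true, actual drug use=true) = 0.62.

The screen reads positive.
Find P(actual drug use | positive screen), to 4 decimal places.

Sum P(positive screen|·) weighted by the priors over the 4 (poppy-seed meal, actual drug use) configurations:
  P(positive screen) = 0.03×0.76×0.76 + 0.52×0.76×0.24 + 0.26×0.24×0.76 + 0.62×0.24×0.24
        = 0.017328 + 0.094848 + 0.047424 + 0.035712 = 0.195312
Configurations with actual drug use contribute 0.130560, so
  P(actual drug use | positive screen) = 0.130560 / 0.195312 ≈ 0.6685

P(actual drug use | positive screen) ≈ 0.6685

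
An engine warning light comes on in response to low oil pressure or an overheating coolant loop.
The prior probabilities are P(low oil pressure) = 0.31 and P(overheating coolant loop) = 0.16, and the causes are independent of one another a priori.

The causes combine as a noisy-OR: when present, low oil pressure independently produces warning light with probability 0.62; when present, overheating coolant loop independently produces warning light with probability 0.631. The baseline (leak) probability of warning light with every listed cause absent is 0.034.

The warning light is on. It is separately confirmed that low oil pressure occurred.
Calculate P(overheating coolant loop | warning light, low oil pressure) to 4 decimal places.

Under noisy-OR, P(warning light | causes) = 1 − (1−0.034)·∏(1−qᵢ) over the active causes.
For the numerator, keep only overheating coolant loop=true terms: 0.864547·0.16 = 0.138328
The normalizing constant is 0.63292·0.84 + 0.864547·0.16 = 0.669981
P(overheating coolant loop | warning light, low oil pressure) = 0.138328/0.669981 ≈ 0.2065

P(overheating coolant loop | warning light, low oil pressure) ≈ 0.2065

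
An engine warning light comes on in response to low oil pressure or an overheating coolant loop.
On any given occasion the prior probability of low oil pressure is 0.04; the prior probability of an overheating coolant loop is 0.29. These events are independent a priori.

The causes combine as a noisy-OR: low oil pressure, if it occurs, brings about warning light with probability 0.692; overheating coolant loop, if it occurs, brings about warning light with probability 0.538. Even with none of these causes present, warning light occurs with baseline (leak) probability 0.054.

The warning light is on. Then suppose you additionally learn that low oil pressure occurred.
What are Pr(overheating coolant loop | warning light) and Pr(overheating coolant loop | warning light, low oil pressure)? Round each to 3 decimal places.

Pr(overheating coolant loop | warning light) ≈ 0.745; Pr(overheating coolant loop | warning light, low oil pressure) ≈ 0.333

Under noisy-OR, P(warning light | causes) = 1 − (1−0.054)·∏(1−qᵢ) over the active causes.
P(warning light) = 0.054×0.96×0.71 + 0.562948×0.96×0.29 + 0.708632×0.04×0.71 + 0.865388×0.04×0.29 = 0.036806 + 0.156725 + 0.020125 + 0.010039 = 0.223695
Of this, 0.166764 comes from 0.156725 + 0.010039 (the overheating coolant loop=true cases).
Hence the posterior is 0.166764/0.223695 ≈ 0.745.

With the extra evidence:
Sum P(warning light|·) weighted by the priors over both values of overheating coolant loop:
  P(warning light | low oil pressure) = 0.708632×0.71 + 0.865388×0.29
        = 0.503129 + 0.250963 = 0.754092
Configurations with overheating coolant loop contribute 0.250963, so
  P(overheating coolant loop | warning light, low oil pressure) = 0.250963 / 0.754092 ≈ 0.333
— low oil pressure explains away the evidence for overheating coolant loop.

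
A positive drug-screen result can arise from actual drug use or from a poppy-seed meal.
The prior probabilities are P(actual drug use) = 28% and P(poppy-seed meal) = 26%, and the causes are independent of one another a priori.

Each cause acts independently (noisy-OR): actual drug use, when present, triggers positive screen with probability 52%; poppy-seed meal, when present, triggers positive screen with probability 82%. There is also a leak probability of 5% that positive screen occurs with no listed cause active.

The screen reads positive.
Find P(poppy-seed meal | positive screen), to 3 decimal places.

Under noisy-OR, P(positive screen | causes) = 1 − (1−0.05)·∏(1−qᵢ) over the active causes.
By total probability over the 4 (actual drug use, poppy-seed meal) configurations:
  P(positive screen) = 0.05×0.72×0.74 + 0.829×0.72×0.26 + 0.544×0.28×0.74 + 0.91792×0.28×0.26
        = 0.026640 + 0.155189 + 0.112717 + 0.066825 = 0.361371
Keeping only the poppy-seed meal-present terms gives 0.222014, so
  P(poppy-seed meal | positive screen) = 0.222014 / 0.361371 ≈ 0.614

P(poppy-seed meal | positive screen) ≈ 0.614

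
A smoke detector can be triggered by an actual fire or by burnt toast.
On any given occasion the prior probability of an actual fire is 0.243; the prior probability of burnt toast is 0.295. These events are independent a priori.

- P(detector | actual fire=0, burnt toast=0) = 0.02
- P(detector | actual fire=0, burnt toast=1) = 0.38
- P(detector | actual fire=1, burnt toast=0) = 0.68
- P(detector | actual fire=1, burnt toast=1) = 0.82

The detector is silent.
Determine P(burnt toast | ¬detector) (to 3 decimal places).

P(burnt toast | ¬detector) ≈ 0.208

By total probability over the 4 (actual fire, burnt toast) configurations:
  P(¬detector) = 0.98*0.757*0.705 + 0.62*0.757*0.295 + 0.32*0.243*0.705 + 0.18*0.243*0.295
        = 0.523011 + 0.138455 + 0.054821 + 0.012903 = 0.729190
The terms with burnt toast present sum to 0.151358, so
  P(burnt toast | ¬detector) = 0.151358 / 0.729190 ≈ 0.208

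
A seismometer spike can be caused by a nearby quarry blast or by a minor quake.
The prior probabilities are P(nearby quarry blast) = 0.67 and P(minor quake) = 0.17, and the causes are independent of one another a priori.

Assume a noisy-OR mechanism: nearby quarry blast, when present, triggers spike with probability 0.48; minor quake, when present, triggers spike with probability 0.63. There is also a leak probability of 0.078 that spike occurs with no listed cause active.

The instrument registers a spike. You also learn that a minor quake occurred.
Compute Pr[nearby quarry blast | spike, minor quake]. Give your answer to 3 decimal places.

Pr[nearby quarry blast | spike, minor quake] ≈ 0.717

Under noisy-OR, P(spike | causes) = 1 − (1−0.078)·∏(1−qᵢ) over the active causes.
P(spike | minor quake) = 0.65886×0.33 + 0.822607×0.67 = 0.217424 + 0.551147 = 0.768571
The nearby quarry blast-present share is 0.822607×0.67 = 0.551147.
Hence the posterior is 0.551147/0.768571 ≈ 0.717.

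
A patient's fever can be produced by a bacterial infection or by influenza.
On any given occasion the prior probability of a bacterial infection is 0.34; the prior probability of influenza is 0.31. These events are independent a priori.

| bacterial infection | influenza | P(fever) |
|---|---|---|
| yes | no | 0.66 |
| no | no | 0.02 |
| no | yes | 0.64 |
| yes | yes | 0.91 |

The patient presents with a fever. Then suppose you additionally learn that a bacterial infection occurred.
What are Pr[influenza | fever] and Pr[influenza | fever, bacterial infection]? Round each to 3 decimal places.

P(fever) = 0.02×0.66×0.69 + 0.64×0.66×0.31 + 0.66×0.34×0.69 + 0.91×0.34×0.31 = 0.009108 + 0.130944 + 0.154836 + 0.095914 = 0.390802
Of this, 0.226858 comes from 0.130944 + 0.095914 (the influenza=true cases).
P(influenza | fever) = 0.226858 / 0.390802 ≈ 0.580

Now condition on the additional information:
Enumerate both values of influenza and weight by the priors:
  P(fever | bacterial infection) = 0.66*0.69 + 0.91*0.31
        = 0.455400 + 0.282100 = 0.737500
Configurations with influenza contribute 0.282100, so
  P(influenza | fever, bacterial infection) = 0.282100 / 0.737500 ≈ 0.383
The drop from 0.580 to 0.383 is the explaining-away (discounting) effect.

Pr[influenza | fever] ≈ 0.580; Pr[influenza | fever, bacterial infection] ≈ 0.383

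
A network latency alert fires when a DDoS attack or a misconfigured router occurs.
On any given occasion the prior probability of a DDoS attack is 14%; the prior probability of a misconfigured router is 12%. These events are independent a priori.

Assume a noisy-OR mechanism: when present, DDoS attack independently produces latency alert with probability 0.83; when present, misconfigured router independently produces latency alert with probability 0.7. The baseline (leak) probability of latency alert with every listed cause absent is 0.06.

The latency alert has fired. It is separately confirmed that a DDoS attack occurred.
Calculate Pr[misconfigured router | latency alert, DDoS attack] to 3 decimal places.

Pr[misconfigured router | latency alert, DDoS attack] ≈ 0.134

Under noisy-OR, P(latency alert | causes) = 1 − (1−0.06)·∏(1−qᵢ) over the active causes.
P(latency alert | DDoS attack) = 0.8402*0.88 + 0.95206*0.12 = 0.739376 + 0.114247 = 0.853623
The misconfigured router-present share is 0.95206*0.12 = 0.114247.
So P(misconfigured router | latency alert, DDoS attack) = 0.114247/0.853623 ≈ 0.134.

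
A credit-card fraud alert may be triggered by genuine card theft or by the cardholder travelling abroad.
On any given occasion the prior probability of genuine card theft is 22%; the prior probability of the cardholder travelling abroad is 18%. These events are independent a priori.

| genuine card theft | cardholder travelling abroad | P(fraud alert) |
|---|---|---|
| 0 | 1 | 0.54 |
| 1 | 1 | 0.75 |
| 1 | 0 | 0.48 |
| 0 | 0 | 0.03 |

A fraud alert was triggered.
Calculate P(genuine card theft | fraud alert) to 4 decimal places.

P(genuine card theft | fraud alert) ≈ 0.5504

By total probability over the 4 (genuine card theft, cardholder travelling abroad) configurations:
  P(fraud alert) = 0.03·0.78·0.82 + 0.54·0.78·0.18 + 0.48·0.22·0.82 + 0.75·0.22·0.18
        = 0.019188 + 0.075816 + 0.086592 + 0.029700 = 0.211296
Configurations with genuine card theft contribute 0.116292, so
  P(genuine card theft | fraud alert) = 0.116292 / 0.211296 ≈ 0.5504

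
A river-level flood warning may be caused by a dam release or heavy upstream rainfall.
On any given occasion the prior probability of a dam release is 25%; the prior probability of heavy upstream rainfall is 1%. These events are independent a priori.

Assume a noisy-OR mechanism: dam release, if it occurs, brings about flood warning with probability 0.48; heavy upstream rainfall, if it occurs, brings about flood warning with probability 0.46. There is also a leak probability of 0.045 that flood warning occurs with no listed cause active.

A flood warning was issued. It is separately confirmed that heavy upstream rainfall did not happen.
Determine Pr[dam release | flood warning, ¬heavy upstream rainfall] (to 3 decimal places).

Pr[dam release | flood warning, ¬heavy upstream rainfall] ≈ 0.789

Under noisy-OR, P(flood warning | causes) = 1 − (1−0.045)·∏(1−qᵢ) over the active causes.
P(flood warning | ¬heavy upstream rainfall) = 0.045*0.75 + 0.5034*0.25 = 0.033750 + 0.125850 = 0.159600
The dam release-present share is 0.5034*0.25 = 0.125850.
P(dam release | flood warning, ¬heavy upstream rainfall) = 0.125850 / 0.159600 ≈ 0.789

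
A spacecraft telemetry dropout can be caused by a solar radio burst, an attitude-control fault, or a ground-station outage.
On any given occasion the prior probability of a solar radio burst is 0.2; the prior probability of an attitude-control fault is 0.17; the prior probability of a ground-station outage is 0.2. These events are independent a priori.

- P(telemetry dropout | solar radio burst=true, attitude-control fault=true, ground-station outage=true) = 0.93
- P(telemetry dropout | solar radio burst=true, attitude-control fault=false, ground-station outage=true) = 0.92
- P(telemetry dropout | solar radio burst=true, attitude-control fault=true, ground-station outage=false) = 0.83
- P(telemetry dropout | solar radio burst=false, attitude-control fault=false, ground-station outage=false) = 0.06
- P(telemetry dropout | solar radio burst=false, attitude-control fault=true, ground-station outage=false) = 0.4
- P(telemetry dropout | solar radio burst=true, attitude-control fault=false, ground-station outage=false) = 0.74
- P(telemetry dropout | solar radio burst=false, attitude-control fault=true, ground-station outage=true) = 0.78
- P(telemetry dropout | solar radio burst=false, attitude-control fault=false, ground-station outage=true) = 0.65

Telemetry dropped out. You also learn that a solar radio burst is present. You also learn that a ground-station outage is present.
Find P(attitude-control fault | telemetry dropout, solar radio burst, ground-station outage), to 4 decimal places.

P(attitude-control fault | telemetry dropout, solar radio burst, ground-station outage) ≈ 0.1715

Weight on attitude-control fault=true, given the evidence: 0.93×0.17 = 0.158100
Normalizer over all consistent configurations: 0.92×0.83 + 0.93×0.17 = 0.921700
P(attitude-control fault | telemetry dropout, solar radio burst, ground-station outage) = 0.158100/0.921700 ≈ 0.1715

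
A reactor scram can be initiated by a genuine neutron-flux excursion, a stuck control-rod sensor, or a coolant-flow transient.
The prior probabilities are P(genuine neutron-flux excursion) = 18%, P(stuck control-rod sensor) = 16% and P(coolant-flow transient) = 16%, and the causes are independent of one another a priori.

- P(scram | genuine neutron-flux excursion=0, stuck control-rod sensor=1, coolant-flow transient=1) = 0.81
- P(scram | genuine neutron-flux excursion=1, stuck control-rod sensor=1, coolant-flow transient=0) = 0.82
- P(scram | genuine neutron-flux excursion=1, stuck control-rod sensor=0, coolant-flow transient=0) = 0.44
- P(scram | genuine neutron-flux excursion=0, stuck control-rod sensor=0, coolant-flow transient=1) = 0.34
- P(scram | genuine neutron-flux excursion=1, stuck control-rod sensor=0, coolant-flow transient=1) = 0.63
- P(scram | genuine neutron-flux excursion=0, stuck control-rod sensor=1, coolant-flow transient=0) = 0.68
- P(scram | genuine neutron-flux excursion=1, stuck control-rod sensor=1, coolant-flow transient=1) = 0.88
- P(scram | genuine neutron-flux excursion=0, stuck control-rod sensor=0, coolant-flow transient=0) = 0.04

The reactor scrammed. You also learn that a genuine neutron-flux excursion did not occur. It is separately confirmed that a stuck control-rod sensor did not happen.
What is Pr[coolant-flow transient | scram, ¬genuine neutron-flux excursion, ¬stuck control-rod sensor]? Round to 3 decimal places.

Weight on coolant-flow transient=true, given the evidence: 0.34×0.16 = 0.054400
The normalizing constant is 0.04×0.84 + 0.34×0.16 = 0.088000
Posterior = 0.054400 / 0.088000 ≈ 0.618

Pr[coolant-flow transient | scram, ¬genuine neutron-flux excursion, ¬stuck control-rod sensor] ≈ 0.618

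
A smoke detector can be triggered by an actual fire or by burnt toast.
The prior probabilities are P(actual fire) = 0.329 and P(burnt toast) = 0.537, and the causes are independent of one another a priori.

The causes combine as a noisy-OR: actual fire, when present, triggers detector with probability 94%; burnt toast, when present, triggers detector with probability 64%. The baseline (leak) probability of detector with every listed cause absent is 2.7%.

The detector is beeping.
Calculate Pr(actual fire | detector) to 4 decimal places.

Pr(actual fire | detector) ≈ 0.5661

Under noisy-OR, P(detector | causes) = 1 − (1−0.027)·∏(1−qᵢ) over the active causes.
Sum P(detector|·) weighted by the priors over the 4 (actual fire, burnt toast) configurations:
  P(detector) = 0.027*0.671*0.463 + 0.64972*0.671*0.537 + 0.94162*0.329*0.463 + 0.978983*0.329*0.537
        = 0.008388 + 0.234112 + 0.143434 + 0.172960 = 0.558894
The terms with actual fire present sum to 0.316394, so
  P(actual fire | detector) = 0.316394 / 0.558894 ≈ 0.5661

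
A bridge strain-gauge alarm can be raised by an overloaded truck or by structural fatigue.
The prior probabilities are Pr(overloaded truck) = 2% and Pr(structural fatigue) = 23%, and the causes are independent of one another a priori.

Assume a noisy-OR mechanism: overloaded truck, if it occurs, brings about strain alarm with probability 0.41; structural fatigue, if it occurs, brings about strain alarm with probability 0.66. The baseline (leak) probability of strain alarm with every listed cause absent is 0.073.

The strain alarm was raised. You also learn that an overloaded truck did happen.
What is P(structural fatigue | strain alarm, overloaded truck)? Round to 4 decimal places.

P(structural fatigue | strain alarm, overloaded truck) ≈ 0.3492

Under noisy-OR, P(strain alarm | causes) = 1 − (1−0.073)·∏(1−qᵢ) over the active causes.
By total probability over both values of structural fatigue:
  P(strain alarm | overloaded truck) = 0.45307*0.77 + 0.814044*0.23
        = 0.348864 + 0.187230 = 0.536094
Configurations with structural fatigue contribute 0.187230, so
  P(structural fatigue | strain alarm, overloaded truck) = 0.187230 / 0.536094 ≈ 0.3492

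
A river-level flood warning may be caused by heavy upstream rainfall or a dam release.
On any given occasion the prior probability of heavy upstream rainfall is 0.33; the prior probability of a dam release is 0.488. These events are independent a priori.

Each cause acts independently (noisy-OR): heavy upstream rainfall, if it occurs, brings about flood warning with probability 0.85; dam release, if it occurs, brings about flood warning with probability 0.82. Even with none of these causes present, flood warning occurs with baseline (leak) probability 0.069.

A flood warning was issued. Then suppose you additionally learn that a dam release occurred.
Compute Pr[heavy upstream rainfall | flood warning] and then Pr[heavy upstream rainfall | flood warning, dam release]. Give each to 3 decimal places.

Pr[heavy upstream rainfall | flood warning] ≈ 0.505; Pr[heavy upstream rainfall | flood warning, dam release] ≈ 0.366

Under noisy-OR, P(flood warning | causes) = 1 − (1−0.069)·∏(1−qᵢ) over the active causes.
P(flood warning) = 0.069*0.67*0.512 + 0.83242*0.67*0.488 + 0.86035*0.33*0.512 + 0.974863*0.33*0.488 = 0.023670 + 0.272168 + 0.145365 + 0.156992 = 0.598195
The heavy upstream rainfall-present share is 0.145365 + 0.156992 = 0.302357.
Hence the posterior is 0.302357/0.598195 ≈ 0.505.

With the extra evidence:
Sum P(flood warning|·) weighted by the priors over both values of heavy upstream rainfall:
  P(flood warning | dam release) = 0.83242*0.67 + 0.974863*0.33
        = 0.557721 + 0.321705 = 0.879426
The terms with heavy upstream rainfall present sum to 0.321705, so
  P(heavy upstream rainfall | flood warning, dam release) = 0.321705 / 0.879426 ≈ 0.366
The drop from 0.505 to 0.366 is the explaining-away (discounting) effect.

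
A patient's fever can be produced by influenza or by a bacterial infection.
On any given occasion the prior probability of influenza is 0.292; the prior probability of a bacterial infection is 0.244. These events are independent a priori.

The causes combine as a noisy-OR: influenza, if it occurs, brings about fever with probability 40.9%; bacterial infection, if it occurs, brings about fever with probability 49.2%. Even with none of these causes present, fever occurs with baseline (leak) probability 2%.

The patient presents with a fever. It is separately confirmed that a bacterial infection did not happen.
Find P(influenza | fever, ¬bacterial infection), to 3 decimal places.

P(influenza | fever, ¬bacterial infection) ≈ 0.897

Under noisy-OR, P(fever | causes) = 1 − (1−0.02)·∏(1−qᵢ) over the active causes.
Numerator (weight on configurations with influenza): 0.42082*0.292 = 0.122879
Denominator P(fever | ¬bacterial infection): 0.02*0.708 + 0.42082*0.292 = 0.137039
P(influenza | fever, ¬bacterial infection) = 0.122879/0.137039 ≈ 0.897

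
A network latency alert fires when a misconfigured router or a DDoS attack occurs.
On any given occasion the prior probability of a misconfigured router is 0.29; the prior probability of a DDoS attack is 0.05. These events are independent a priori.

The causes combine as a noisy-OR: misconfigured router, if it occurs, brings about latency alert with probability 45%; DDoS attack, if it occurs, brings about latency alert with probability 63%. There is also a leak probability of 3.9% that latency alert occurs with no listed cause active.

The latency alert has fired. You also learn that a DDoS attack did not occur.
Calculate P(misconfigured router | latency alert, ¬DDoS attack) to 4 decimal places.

P(misconfigured router | latency alert, ¬DDoS attack) ≈ 0.8316

Under noisy-OR, P(latency alert | causes) = 1 − (1−0.039)·∏(1−qᵢ) over the active causes.
For the numerator, keep only misconfigured router=true terms: 0.47145*0.29 = 0.136720
Denominator P(latency alert | ¬DDoS attack): 0.039*0.71 + 0.47145*0.29 = 0.164410
Posterior = 0.136720 / 0.164410 ≈ 0.8316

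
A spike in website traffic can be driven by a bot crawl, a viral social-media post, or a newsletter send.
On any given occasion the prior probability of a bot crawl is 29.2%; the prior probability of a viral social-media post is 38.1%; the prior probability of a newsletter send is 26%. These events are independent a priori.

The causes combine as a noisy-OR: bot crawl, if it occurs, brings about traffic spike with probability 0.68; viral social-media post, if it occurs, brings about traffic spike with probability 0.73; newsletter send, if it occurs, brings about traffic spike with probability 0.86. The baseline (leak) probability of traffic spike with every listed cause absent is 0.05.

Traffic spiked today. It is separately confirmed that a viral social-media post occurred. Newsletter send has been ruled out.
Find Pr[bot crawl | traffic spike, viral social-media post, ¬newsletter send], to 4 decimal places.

Under noisy-OR, P(traffic spike | causes) = 1 − (1−0.05)·∏(1−qᵢ) over the active causes.
Sum P(traffic spike|·) weighted by the priors over both values of bot crawl:
  P(traffic spike | viral social-media post, ¬newsletter send) = 0.7435×0.708 + 0.91792×0.292
        = 0.526398 + 0.268033 = 0.794431
The terms with bot crawl present sum to 0.268033, so
  P(bot crawl | traffic spike, viral social-media post, ¬newsletter send) = 0.268033 / 0.794431 ≈ 0.3374

Pr[bot crawl | traffic spike, viral social-media post, ¬newsletter send] ≈ 0.3374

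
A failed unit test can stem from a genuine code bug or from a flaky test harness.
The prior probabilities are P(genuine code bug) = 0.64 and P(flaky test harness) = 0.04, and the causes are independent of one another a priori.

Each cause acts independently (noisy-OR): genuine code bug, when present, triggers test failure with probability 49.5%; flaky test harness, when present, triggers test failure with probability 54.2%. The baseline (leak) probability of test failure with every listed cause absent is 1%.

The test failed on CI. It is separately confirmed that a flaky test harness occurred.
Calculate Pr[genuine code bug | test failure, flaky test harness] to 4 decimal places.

Under noisy-OR, P(test failure | causes) = 1 − (1−0.01)·∏(1−qᵢ) over the active causes.
P(test failure | flaky test harness) = 0.54658*0.36 + 0.771023*0.64 = 0.196769 + 0.493455 = 0.690224
The genuine code bug-present share is 0.771023*0.64 = 0.493455.
Hence the posterior is 0.493455/0.690224 ≈ 0.7149.

Pr[genuine code bug | test failure, flaky test harness] ≈ 0.7149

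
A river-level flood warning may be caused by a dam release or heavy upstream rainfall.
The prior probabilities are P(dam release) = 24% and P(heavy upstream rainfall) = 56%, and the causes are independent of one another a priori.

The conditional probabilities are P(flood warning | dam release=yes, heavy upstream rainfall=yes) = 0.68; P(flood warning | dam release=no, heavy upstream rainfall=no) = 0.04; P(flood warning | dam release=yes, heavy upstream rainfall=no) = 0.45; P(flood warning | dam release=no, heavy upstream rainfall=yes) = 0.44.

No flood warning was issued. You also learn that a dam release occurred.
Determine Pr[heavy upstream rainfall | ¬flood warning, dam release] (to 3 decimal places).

For the numerator, keep only heavy upstream rainfall=true terms: 0.32×0.56 = 0.179200
The normalizing constant is 0.55×0.44 + 0.32×0.56 = 0.421200
P(heavy upstream rainfall | ¬flood warning, dam release) = 0.179200/0.421200 ≈ 0.425

Pr[heavy upstream rainfall | ¬flood warning, dam release] ≈ 0.425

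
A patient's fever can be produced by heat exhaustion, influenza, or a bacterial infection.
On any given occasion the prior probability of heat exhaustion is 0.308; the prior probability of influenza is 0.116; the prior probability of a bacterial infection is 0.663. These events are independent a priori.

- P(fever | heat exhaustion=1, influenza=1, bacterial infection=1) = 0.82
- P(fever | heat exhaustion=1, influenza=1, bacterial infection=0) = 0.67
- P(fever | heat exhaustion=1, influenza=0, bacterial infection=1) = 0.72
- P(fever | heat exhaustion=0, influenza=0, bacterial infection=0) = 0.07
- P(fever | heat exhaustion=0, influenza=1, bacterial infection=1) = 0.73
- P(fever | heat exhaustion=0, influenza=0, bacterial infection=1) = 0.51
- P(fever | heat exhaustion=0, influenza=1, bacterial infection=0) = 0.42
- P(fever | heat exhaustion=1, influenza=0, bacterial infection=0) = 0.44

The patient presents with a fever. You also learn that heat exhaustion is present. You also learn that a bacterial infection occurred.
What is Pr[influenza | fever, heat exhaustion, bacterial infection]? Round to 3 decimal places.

Pr[influenza | fever, heat exhaustion, bacterial infection] ≈ 0.130

By total probability over both values of influenza:
  P(fever | heat exhaustion, bacterial infection) = 0.72*0.884 + 0.82*0.116
        = 0.636480 + 0.095120 = 0.731600
Configurations with influenza contribute 0.095120, so
  P(influenza | fever, heat exhaustion, bacterial infection) = 0.095120 / 0.731600 ≈ 0.130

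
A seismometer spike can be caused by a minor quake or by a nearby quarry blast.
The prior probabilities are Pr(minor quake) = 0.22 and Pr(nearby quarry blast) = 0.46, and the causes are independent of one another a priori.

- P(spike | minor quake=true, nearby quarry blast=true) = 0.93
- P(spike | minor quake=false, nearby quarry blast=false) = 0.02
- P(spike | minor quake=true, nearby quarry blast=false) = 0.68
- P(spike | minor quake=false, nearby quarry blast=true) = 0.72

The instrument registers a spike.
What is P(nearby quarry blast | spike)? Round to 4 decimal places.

P(nearby quarry blast | spike) ≈ 0.7980

Sum P(spike|·) weighted by the priors over the 4 (minor quake, nearby quarry blast) configurations:
  P(spike) = 0.02×0.78×0.54 + 0.72×0.78×0.46 + 0.68×0.22×0.54 + 0.93×0.22×0.46
        = 0.008424 + 0.258336 + 0.080784 + 0.094116 = 0.441660
Keeping only the nearby quarry blast-present terms gives 0.352452, so
  P(nearby quarry blast | spike) = 0.352452 / 0.441660 ≈ 0.7980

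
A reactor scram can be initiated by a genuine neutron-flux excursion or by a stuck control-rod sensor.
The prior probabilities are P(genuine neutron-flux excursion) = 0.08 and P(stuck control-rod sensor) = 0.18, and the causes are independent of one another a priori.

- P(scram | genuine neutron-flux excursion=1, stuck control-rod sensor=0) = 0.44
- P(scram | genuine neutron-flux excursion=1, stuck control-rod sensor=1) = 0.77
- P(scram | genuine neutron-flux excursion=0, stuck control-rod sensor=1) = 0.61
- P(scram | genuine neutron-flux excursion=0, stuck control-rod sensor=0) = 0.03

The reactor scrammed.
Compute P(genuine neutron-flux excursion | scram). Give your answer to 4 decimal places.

P(genuine neutron-flux excursion | scram) ≈ 0.2442

Sum P(scram|·) weighted by the priors over the 4 (genuine neutron-flux excursion, stuck control-rod sensor) configurations:
  P(scram) = 0.03*0.92*0.82 + 0.61*0.92*0.18 + 0.44*0.08*0.82 + 0.77*0.08*0.18
        = 0.022632 + 0.101016 + 0.028864 + 0.011088 = 0.163600
Configurations with genuine neutron-flux excursion contribute 0.039952, so
  P(genuine neutron-flux excursion | scram) = 0.039952 / 0.163600 ≈ 0.2442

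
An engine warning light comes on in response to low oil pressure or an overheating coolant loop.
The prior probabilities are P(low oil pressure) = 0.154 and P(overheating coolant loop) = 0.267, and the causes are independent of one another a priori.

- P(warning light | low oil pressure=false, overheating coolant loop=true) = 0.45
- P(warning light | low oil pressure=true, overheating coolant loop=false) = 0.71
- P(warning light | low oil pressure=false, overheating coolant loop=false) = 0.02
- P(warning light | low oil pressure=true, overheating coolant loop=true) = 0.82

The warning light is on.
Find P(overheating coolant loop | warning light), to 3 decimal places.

P(overheating coolant loop | warning light) ≈ 0.594

P(warning light) = 0.02*0.846*0.733 + 0.45*0.846*0.267 + 0.71*0.154*0.733 + 0.82*0.154*0.267 = 0.012402 + 0.101647 + 0.080146 + 0.033717 = 0.227912
Of this, 0.135364 comes from 0.101647 + 0.033717 (the overheating coolant loop=true cases).
P(overheating coolant loop | warning light) = 0.135364 / 0.227912 ≈ 0.594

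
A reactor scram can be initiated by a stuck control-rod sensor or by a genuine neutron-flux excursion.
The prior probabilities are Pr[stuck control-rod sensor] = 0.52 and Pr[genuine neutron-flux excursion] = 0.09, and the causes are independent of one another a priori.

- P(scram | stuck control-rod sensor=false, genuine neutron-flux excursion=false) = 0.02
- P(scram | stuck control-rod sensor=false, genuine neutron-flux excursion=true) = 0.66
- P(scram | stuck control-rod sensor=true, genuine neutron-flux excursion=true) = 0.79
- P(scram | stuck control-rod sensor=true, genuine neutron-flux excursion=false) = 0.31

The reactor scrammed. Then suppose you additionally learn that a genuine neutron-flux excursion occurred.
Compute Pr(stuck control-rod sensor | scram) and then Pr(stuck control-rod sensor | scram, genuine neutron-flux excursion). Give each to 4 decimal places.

P(scram) = 0.02*0.48*0.91 + 0.66*0.48*0.09 + 0.31*0.52*0.91 + 0.79*0.52*0.09 = 0.008736 + 0.028512 + 0.146692 + 0.036972 = 0.220912
The stuck control-rod sensor-present share is 0.146692 + 0.036972 = 0.183664.
P(stuck control-rod sensor | scram) = 0.183664 / 0.220912 ≈ 0.8314

Now also conditioning on genuine neutron-flux excursion=true:
Sum P(scram|·) weighted by the priors over both values of stuck control-rod sensor:
  P(scram | genuine neutron-flux excursion) = 0.66*0.48 + 0.79*0.52
        = 0.316800 + 0.410800 = 0.727600
The terms with stuck control-rod sensor present sum to 0.410800, so
  P(stuck control-rod sensor | scram, genuine neutron-flux excursion) = 0.410800 / 0.727600 ≈ 0.5646
This is intercausal reasoning (explaining away): once genuine neutron-flux excursion accounts for the scram, stuck control-rod sensor becomes less likely.

Pr(stuck control-rod sensor | scram) ≈ 0.8314; Pr(stuck control-rod sensor | scram, genuine neutron-flux excursion) ≈ 0.5646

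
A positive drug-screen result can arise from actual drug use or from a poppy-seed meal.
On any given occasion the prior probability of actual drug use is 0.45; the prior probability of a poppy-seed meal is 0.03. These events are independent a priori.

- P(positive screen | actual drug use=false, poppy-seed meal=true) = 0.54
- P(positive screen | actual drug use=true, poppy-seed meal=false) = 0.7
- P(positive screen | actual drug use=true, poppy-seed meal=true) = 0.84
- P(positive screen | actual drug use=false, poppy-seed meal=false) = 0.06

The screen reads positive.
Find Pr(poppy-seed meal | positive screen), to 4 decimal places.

Numerator (weight on configurations with poppy-seed meal): 0.008910 + 0.011340 = 0.020250
The normalizing constant is 0.06·0.55·0.97 + 0.54·0.55·0.03 + 0.7·0.45·0.97 + 0.84·0.45·0.03 = 0.357810
P(poppy-seed meal | positive screen) = 0.020250/0.357810 ≈ 0.0566

Pr(poppy-seed meal | positive screen) ≈ 0.0566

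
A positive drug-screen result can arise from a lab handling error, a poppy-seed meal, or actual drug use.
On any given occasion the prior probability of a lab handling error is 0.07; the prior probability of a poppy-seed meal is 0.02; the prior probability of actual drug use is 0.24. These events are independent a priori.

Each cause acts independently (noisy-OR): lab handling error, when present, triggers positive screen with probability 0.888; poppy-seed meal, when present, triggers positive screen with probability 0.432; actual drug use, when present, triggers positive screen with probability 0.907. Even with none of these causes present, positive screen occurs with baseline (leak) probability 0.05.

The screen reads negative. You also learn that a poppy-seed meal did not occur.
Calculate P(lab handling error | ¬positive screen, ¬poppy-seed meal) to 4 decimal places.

P(lab handling error | ¬positive screen, ¬poppy-seed meal) ≈ 0.0084

Under noisy-OR, P(positive screen | causes) = 1 − (1−0.05)·∏(1−qᵢ) over the active causes.
For the numerator, keep only lab handling error=true terms: 0.005660 + 0.000166 = 0.005826
The normalizing constant is 0.95×0.93×0.76 + 0.08835×0.93×0.24 + 0.1064×0.07×0.76 + 0.009895×0.07×0.24 = 0.697006
P(lab handling error | ¬positive screen, ¬poppy-seed meal) = 0.005826/0.697006 ≈ 0.0084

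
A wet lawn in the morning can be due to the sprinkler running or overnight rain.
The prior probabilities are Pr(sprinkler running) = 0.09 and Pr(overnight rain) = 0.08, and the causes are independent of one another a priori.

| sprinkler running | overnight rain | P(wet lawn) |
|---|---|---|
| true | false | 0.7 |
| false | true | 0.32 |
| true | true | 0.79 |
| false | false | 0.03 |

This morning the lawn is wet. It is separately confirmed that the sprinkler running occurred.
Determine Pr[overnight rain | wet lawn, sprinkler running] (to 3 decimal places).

P(wet lawn | sprinkler running) = 0.7·0.92 + 0.79·0.08 = 0.644000 + 0.063200 = 0.707200
The overnight rain-present share is 0.79·0.08 = 0.063200.
P(overnight rain | wet lawn, sprinkler running) = 0.063200 / 0.707200 ≈ 0.089

Pr[overnight rain | wet lawn, sprinkler running] ≈ 0.089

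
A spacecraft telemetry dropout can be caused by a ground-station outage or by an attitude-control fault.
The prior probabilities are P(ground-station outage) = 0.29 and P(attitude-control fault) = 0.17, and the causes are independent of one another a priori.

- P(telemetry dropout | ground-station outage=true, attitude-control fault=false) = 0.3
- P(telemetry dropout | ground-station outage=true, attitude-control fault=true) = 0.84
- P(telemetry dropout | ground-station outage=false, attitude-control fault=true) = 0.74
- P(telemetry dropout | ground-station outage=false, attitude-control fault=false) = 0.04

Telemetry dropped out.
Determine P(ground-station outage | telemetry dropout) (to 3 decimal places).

For the numerator, keep only ground-station outage=true terms: 0.072210 + 0.041412 = 0.113622
Denominator P(telemetry dropout): 0.04*0.71*0.83 + 0.74*0.71*0.17 + 0.3*0.29*0.83 + 0.84*0.29*0.17 = 0.226512
Posterior = 0.113622 / 0.226512 ≈ 0.502

P(ground-station outage | telemetry dropout) ≈ 0.502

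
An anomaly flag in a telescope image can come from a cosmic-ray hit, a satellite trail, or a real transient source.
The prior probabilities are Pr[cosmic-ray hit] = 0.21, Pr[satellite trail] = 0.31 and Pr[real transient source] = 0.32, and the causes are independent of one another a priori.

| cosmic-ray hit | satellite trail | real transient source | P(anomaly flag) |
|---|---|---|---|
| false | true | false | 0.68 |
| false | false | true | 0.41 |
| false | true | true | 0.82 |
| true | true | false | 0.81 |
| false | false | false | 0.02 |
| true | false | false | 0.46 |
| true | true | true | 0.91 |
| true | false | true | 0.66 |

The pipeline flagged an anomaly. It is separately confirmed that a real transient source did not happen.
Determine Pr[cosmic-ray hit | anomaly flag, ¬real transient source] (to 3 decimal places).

Sum P(anomaly flag|·) weighted by the priors over the 4 (cosmic-ray hit, satellite trail) configurations:
  P(anomaly flag | ¬real transient source) = 0.02*0.79*0.69 + 0.68*0.79*0.31 + 0.46*0.21*0.69 + 0.81*0.21*0.31
        = 0.010902 + 0.166532 + 0.066654 + 0.052731 = 0.296819
Keeping only the cosmic-ray hit-present terms gives 0.119385, so
  P(cosmic-ray hit | anomaly flag, ¬real transient source) = 0.119385 / 0.296819 ≈ 0.402

Pr[cosmic-ray hit | anomaly flag, ¬real transient source] ≈ 0.402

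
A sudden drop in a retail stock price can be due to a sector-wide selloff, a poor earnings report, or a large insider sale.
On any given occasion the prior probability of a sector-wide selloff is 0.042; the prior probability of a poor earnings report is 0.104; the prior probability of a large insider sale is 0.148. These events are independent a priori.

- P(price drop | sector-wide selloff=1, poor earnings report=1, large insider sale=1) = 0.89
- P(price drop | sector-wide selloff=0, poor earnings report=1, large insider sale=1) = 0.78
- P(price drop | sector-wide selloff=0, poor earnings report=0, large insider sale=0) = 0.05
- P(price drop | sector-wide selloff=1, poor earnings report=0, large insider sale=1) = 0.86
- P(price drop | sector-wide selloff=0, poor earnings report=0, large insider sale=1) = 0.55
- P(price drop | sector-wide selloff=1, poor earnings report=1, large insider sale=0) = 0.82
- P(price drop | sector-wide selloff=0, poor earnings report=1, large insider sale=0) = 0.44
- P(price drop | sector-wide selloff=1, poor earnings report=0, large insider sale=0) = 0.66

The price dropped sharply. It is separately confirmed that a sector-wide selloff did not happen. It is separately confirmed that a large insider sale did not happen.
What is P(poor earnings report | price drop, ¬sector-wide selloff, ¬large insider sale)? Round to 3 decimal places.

Weight on poor earnings report=true, given the evidence: 0.44×0.104 = 0.045760
Denominator P(price drop | ¬sector-wide selloff, ¬large insider sale): 0.05×0.896 + 0.44×0.104 = 0.090560
P(poor earnings report | price drop, ¬sector-wide selloff, ¬large insider sale) = 0.045760/0.090560 ≈ 0.505

P(poor earnings report | price drop, ¬sector-wide selloff, ¬large insider sale) ≈ 0.505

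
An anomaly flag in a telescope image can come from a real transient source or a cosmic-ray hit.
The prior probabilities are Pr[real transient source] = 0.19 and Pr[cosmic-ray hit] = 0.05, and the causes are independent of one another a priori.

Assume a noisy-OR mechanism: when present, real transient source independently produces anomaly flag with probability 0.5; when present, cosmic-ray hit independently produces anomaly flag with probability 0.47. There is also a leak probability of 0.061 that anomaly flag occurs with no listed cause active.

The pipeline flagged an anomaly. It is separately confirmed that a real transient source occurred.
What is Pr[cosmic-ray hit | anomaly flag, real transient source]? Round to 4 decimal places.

Pr[cosmic-ray hit | anomaly flag, real transient source] ≈ 0.0694

Under noisy-OR, P(anomaly flag | causes) = 1 − (1−0.061)·∏(1−qᵢ) over the active causes.
For the numerator, keep only cosmic-ray hit=true terms: 0.751165*0.05 = 0.037558
The normalizing constant is 0.5305*0.95 + 0.751165*0.05 = 0.541533
Posterior = 0.037558 / 0.541533 ≈ 0.0694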